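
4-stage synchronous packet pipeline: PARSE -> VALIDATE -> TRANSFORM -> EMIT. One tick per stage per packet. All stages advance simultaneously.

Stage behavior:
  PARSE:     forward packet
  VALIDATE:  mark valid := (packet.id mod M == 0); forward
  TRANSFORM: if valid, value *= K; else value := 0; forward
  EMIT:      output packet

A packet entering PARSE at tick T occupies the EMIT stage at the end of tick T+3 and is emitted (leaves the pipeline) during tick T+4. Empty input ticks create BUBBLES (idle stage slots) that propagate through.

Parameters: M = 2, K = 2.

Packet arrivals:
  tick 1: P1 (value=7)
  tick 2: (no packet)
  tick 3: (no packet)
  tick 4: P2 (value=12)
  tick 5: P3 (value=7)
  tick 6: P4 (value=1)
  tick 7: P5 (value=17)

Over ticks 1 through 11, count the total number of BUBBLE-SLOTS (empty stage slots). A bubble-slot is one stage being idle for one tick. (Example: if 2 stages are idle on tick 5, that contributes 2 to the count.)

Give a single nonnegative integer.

Answer: 24

Derivation:
Tick 1: [PARSE:P1(v=7,ok=F), VALIDATE:-, TRANSFORM:-, EMIT:-] out:-; bubbles=3
Tick 2: [PARSE:-, VALIDATE:P1(v=7,ok=F), TRANSFORM:-, EMIT:-] out:-; bubbles=3
Tick 3: [PARSE:-, VALIDATE:-, TRANSFORM:P1(v=0,ok=F), EMIT:-] out:-; bubbles=3
Tick 4: [PARSE:P2(v=12,ok=F), VALIDATE:-, TRANSFORM:-, EMIT:P1(v=0,ok=F)] out:-; bubbles=2
Tick 5: [PARSE:P3(v=7,ok=F), VALIDATE:P2(v=12,ok=T), TRANSFORM:-, EMIT:-] out:P1(v=0); bubbles=2
Tick 6: [PARSE:P4(v=1,ok=F), VALIDATE:P3(v=7,ok=F), TRANSFORM:P2(v=24,ok=T), EMIT:-] out:-; bubbles=1
Tick 7: [PARSE:P5(v=17,ok=F), VALIDATE:P4(v=1,ok=T), TRANSFORM:P3(v=0,ok=F), EMIT:P2(v=24,ok=T)] out:-; bubbles=0
Tick 8: [PARSE:-, VALIDATE:P5(v=17,ok=F), TRANSFORM:P4(v=2,ok=T), EMIT:P3(v=0,ok=F)] out:P2(v=24); bubbles=1
Tick 9: [PARSE:-, VALIDATE:-, TRANSFORM:P5(v=0,ok=F), EMIT:P4(v=2,ok=T)] out:P3(v=0); bubbles=2
Tick 10: [PARSE:-, VALIDATE:-, TRANSFORM:-, EMIT:P5(v=0,ok=F)] out:P4(v=2); bubbles=3
Tick 11: [PARSE:-, VALIDATE:-, TRANSFORM:-, EMIT:-] out:P5(v=0); bubbles=4
Total bubble-slots: 24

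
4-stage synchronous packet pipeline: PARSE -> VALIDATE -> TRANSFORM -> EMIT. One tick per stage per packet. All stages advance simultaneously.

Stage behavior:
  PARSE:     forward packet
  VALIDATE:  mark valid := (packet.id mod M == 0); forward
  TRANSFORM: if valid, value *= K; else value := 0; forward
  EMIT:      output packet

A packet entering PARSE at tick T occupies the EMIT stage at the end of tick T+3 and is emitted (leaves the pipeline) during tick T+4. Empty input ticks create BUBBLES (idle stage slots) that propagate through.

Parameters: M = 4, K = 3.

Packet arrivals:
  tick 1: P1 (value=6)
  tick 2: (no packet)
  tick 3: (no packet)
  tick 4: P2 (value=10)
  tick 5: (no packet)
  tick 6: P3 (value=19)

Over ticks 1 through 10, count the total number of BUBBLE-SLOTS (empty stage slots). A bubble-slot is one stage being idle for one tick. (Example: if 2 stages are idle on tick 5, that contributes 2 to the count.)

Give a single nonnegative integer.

Tick 1: [PARSE:P1(v=6,ok=F), VALIDATE:-, TRANSFORM:-, EMIT:-] out:-; bubbles=3
Tick 2: [PARSE:-, VALIDATE:P1(v=6,ok=F), TRANSFORM:-, EMIT:-] out:-; bubbles=3
Tick 3: [PARSE:-, VALIDATE:-, TRANSFORM:P1(v=0,ok=F), EMIT:-] out:-; bubbles=3
Tick 4: [PARSE:P2(v=10,ok=F), VALIDATE:-, TRANSFORM:-, EMIT:P1(v=0,ok=F)] out:-; bubbles=2
Tick 5: [PARSE:-, VALIDATE:P2(v=10,ok=F), TRANSFORM:-, EMIT:-] out:P1(v=0); bubbles=3
Tick 6: [PARSE:P3(v=19,ok=F), VALIDATE:-, TRANSFORM:P2(v=0,ok=F), EMIT:-] out:-; bubbles=2
Tick 7: [PARSE:-, VALIDATE:P3(v=19,ok=F), TRANSFORM:-, EMIT:P2(v=0,ok=F)] out:-; bubbles=2
Tick 8: [PARSE:-, VALIDATE:-, TRANSFORM:P3(v=0,ok=F), EMIT:-] out:P2(v=0); bubbles=3
Tick 9: [PARSE:-, VALIDATE:-, TRANSFORM:-, EMIT:P3(v=0,ok=F)] out:-; bubbles=3
Tick 10: [PARSE:-, VALIDATE:-, TRANSFORM:-, EMIT:-] out:P3(v=0); bubbles=4
Total bubble-slots: 28

Answer: 28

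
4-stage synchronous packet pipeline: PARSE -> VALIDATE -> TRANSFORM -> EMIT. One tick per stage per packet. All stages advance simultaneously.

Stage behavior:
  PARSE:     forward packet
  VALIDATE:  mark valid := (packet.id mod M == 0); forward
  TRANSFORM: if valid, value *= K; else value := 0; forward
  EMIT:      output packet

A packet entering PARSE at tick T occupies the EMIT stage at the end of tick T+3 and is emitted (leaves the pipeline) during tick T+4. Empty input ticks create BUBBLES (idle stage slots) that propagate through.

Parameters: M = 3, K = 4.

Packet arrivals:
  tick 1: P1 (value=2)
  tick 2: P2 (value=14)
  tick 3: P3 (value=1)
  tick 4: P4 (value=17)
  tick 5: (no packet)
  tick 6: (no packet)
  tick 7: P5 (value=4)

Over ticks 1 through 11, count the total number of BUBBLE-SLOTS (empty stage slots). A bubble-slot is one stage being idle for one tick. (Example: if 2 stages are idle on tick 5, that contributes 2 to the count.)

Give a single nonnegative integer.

Answer: 24

Derivation:
Tick 1: [PARSE:P1(v=2,ok=F), VALIDATE:-, TRANSFORM:-, EMIT:-] out:-; bubbles=3
Tick 2: [PARSE:P2(v=14,ok=F), VALIDATE:P1(v=2,ok=F), TRANSFORM:-, EMIT:-] out:-; bubbles=2
Tick 3: [PARSE:P3(v=1,ok=F), VALIDATE:P2(v=14,ok=F), TRANSFORM:P1(v=0,ok=F), EMIT:-] out:-; bubbles=1
Tick 4: [PARSE:P4(v=17,ok=F), VALIDATE:P3(v=1,ok=T), TRANSFORM:P2(v=0,ok=F), EMIT:P1(v=0,ok=F)] out:-; bubbles=0
Tick 5: [PARSE:-, VALIDATE:P4(v=17,ok=F), TRANSFORM:P3(v=4,ok=T), EMIT:P2(v=0,ok=F)] out:P1(v=0); bubbles=1
Tick 6: [PARSE:-, VALIDATE:-, TRANSFORM:P4(v=0,ok=F), EMIT:P3(v=4,ok=T)] out:P2(v=0); bubbles=2
Tick 7: [PARSE:P5(v=4,ok=F), VALIDATE:-, TRANSFORM:-, EMIT:P4(v=0,ok=F)] out:P3(v=4); bubbles=2
Tick 8: [PARSE:-, VALIDATE:P5(v=4,ok=F), TRANSFORM:-, EMIT:-] out:P4(v=0); bubbles=3
Tick 9: [PARSE:-, VALIDATE:-, TRANSFORM:P5(v=0,ok=F), EMIT:-] out:-; bubbles=3
Tick 10: [PARSE:-, VALIDATE:-, TRANSFORM:-, EMIT:P5(v=0,ok=F)] out:-; bubbles=3
Tick 11: [PARSE:-, VALIDATE:-, TRANSFORM:-, EMIT:-] out:P5(v=0); bubbles=4
Total bubble-slots: 24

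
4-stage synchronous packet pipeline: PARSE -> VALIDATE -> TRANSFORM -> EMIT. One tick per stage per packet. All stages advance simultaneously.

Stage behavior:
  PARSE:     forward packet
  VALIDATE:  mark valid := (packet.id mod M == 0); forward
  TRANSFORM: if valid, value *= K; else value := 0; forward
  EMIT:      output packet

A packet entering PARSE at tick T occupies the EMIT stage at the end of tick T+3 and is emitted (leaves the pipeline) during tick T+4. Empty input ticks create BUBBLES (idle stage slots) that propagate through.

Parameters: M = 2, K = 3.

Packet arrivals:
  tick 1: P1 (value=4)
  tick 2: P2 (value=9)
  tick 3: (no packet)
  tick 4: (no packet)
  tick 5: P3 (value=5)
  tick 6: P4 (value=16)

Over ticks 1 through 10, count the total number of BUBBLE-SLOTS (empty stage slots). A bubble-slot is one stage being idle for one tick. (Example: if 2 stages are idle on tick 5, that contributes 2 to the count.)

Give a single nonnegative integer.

Answer: 24

Derivation:
Tick 1: [PARSE:P1(v=4,ok=F), VALIDATE:-, TRANSFORM:-, EMIT:-] out:-; bubbles=3
Tick 2: [PARSE:P2(v=9,ok=F), VALIDATE:P1(v=4,ok=F), TRANSFORM:-, EMIT:-] out:-; bubbles=2
Tick 3: [PARSE:-, VALIDATE:P2(v=9,ok=T), TRANSFORM:P1(v=0,ok=F), EMIT:-] out:-; bubbles=2
Tick 4: [PARSE:-, VALIDATE:-, TRANSFORM:P2(v=27,ok=T), EMIT:P1(v=0,ok=F)] out:-; bubbles=2
Tick 5: [PARSE:P3(v=5,ok=F), VALIDATE:-, TRANSFORM:-, EMIT:P2(v=27,ok=T)] out:P1(v=0); bubbles=2
Tick 6: [PARSE:P4(v=16,ok=F), VALIDATE:P3(v=5,ok=F), TRANSFORM:-, EMIT:-] out:P2(v=27); bubbles=2
Tick 7: [PARSE:-, VALIDATE:P4(v=16,ok=T), TRANSFORM:P3(v=0,ok=F), EMIT:-] out:-; bubbles=2
Tick 8: [PARSE:-, VALIDATE:-, TRANSFORM:P4(v=48,ok=T), EMIT:P3(v=0,ok=F)] out:-; bubbles=2
Tick 9: [PARSE:-, VALIDATE:-, TRANSFORM:-, EMIT:P4(v=48,ok=T)] out:P3(v=0); bubbles=3
Tick 10: [PARSE:-, VALIDATE:-, TRANSFORM:-, EMIT:-] out:P4(v=48); bubbles=4
Total bubble-slots: 24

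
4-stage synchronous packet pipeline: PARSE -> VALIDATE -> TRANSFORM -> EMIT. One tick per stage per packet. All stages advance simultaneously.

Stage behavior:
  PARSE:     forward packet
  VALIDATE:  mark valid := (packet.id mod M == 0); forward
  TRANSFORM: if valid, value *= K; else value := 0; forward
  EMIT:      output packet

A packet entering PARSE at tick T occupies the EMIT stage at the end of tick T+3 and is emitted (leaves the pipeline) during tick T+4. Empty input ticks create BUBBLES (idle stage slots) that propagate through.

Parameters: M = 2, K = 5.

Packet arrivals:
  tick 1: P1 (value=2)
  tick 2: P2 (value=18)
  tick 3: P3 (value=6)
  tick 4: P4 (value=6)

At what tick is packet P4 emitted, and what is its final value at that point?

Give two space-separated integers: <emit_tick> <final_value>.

Answer: 8 30

Derivation:
Tick 1: [PARSE:P1(v=2,ok=F), VALIDATE:-, TRANSFORM:-, EMIT:-] out:-; in:P1
Tick 2: [PARSE:P2(v=18,ok=F), VALIDATE:P1(v=2,ok=F), TRANSFORM:-, EMIT:-] out:-; in:P2
Tick 3: [PARSE:P3(v=6,ok=F), VALIDATE:P2(v=18,ok=T), TRANSFORM:P1(v=0,ok=F), EMIT:-] out:-; in:P3
Tick 4: [PARSE:P4(v=6,ok=F), VALIDATE:P3(v=6,ok=F), TRANSFORM:P2(v=90,ok=T), EMIT:P1(v=0,ok=F)] out:-; in:P4
Tick 5: [PARSE:-, VALIDATE:P4(v=6,ok=T), TRANSFORM:P3(v=0,ok=F), EMIT:P2(v=90,ok=T)] out:P1(v=0); in:-
Tick 6: [PARSE:-, VALIDATE:-, TRANSFORM:P4(v=30,ok=T), EMIT:P3(v=0,ok=F)] out:P2(v=90); in:-
Tick 7: [PARSE:-, VALIDATE:-, TRANSFORM:-, EMIT:P4(v=30,ok=T)] out:P3(v=0); in:-
Tick 8: [PARSE:-, VALIDATE:-, TRANSFORM:-, EMIT:-] out:P4(v=30); in:-
P4: arrives tick 4, valid=True (id=4, id%2=0), emit tick 8, final value 30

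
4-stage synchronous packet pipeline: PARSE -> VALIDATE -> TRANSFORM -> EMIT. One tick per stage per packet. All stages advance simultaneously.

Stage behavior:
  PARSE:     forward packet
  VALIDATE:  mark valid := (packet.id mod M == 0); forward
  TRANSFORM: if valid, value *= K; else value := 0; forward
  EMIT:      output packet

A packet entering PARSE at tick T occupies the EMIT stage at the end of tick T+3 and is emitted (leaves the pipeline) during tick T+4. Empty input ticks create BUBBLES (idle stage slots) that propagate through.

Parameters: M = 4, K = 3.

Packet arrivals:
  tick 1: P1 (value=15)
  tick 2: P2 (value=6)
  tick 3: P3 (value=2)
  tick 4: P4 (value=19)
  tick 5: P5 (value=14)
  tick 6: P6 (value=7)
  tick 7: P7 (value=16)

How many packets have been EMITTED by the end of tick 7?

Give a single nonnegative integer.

Answer: 3

Derivation:
Tick 1: [PARSE:P1(v=15,ok=F), VALIDATE:-, TRANSFORM:-, EMIT:-] out:-; in:P1
Tick 2: [PARSE:P2(v=6,ok=F), VALIDATE:P1(v=15,ok=F), TRANSFORM:-, EMIT:-] out:-; in:P2
Tick 3: [PARSE:P3(v=2,ok=F), VALIDATE:P2(v=6,ok=F), TRANSFORM:P1(v=0,ok=F), EMIT:-] out:-; in:P3
Tick 4: [PARSE:P4(v=19,ok=F), VALIDATE:P3(v=2,ok=F), TRANSFORM:P2(v=0,ok=F), EMIT:P1(v=0,ok=F)] out:-; in:P4
Tick 5: [PARSE:P5(v=14,ok=F), VALIDATE:P4(v=19,ok=T), TRANSFORM:P3(v=0,ok=F), EMIT:P2(v=0,ok=F)] out:P1(v=0); in:P5
Tick 6: [PARSE:P6(v=7,ok=F), VALIDATE:P5(v=14,ok=F), TRANSFORM:P4(v=57,ok=T), EMIT:P3(v=0,ok=F)] out:P2(v=0); in:P6
Tick 7: [PARSE:P7(v=16,ok=F), VALIDATE:P6(v=7,ok=F), TRANSFORM:P5(v=0,ok=F), EMIT:P4(v=57,ok=T)] out:P3(v=0); in:P7
Emitted by tick 7: ['P1', 'P2', 'P3']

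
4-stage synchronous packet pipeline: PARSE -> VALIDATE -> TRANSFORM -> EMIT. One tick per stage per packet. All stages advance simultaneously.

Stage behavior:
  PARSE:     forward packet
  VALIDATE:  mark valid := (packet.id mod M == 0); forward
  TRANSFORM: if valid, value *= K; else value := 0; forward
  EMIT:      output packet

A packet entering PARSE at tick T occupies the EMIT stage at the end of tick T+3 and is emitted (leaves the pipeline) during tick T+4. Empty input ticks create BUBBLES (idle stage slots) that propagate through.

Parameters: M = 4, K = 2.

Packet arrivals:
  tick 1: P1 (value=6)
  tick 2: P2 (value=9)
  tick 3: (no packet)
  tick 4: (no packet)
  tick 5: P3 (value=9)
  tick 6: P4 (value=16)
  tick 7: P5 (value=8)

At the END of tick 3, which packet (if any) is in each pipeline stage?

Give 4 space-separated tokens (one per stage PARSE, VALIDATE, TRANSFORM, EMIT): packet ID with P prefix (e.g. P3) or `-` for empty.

Answer: - P2 P1 -

Derivation:
Tick 1: [PARSE:P1(v=6,ok=F), VALIDATE:-, TRANSFORM:-, EMIT:-] out:-; in:P1
Tick 2: [PARSE:P2(v=9,ok=F), VALIDATE:P1(v=6,ok=F), TRANSFORM:-, EMIT:-] out:-; in:P2
Tick 3: [PARSE:-, VALIDATE:P2(v=9,ok=F), TRANSFORM:P1(v=0,ok=F), EMIT:-] out:-; in:-
At end of tick 3: ['-', 'P2', 'P1', '-']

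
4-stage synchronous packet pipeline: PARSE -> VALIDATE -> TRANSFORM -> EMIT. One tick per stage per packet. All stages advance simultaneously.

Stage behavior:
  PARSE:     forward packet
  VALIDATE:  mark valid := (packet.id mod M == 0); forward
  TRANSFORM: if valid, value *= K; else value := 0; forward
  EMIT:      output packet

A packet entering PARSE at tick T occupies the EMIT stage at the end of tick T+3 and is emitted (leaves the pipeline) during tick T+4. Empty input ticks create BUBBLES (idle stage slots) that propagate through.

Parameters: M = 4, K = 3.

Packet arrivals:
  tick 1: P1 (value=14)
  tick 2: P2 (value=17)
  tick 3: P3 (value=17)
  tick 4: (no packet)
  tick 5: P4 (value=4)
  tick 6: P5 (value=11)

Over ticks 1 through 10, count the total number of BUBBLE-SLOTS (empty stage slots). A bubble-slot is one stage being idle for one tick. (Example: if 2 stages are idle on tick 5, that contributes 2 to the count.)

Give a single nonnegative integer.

Tick 1: [PARSE:P1(v=14,ok=F), VALIDATE:-, TRANSFORM:-, EMIT:-] out:-; bubbles=3
Tick 2: [PARSE:P2(v=17,ok=F), VALIDATE:P1(v=14,ok=F), TRANSFORM:-, EMIT:-] out:-; bubbles=2
Tick 3: [PARSE:P3(v=17,ok=F), VALIDATE:P2(v=17,ok=F), TRANSFORM:P1(v=0,ok=F), EMIT:-] out:-; bubbles=1
Tick 4: [PARSE:-, VALIDATE:P3(v=17,ok=F), TRANSFORM:P2(v=0,ok=F), EMIT:P1(v=0,ok=F)] out:-; bubbles=1
Tick 5: [PARSE:P4(v=4,ok=F), VALIDATE:-, TRANSFORM:P3(v=0,ok=F), EMIT:P2(v=0,ok=F)] out:P1(v=0); bubbles=1
Tick 6: [PARSE:P5(v=11,ok=F), VALIDATE:P4(v=4,ok=T), TRANSFORM:-, EMIT:P3(v=0,ok=F)] out:P2(v=0); bubbles=1
Tick 7: [PARSE:-, VALIDATE:P5(v=11,ok=F), TRANSFORM:P4(v=12,ok=T), EMIT:-] out:P3(v=0); bubbles=2
Tick 8: [PARSE:-, VALIDATE:-, TRANSFORM:P5(v=0,ok=F), EMIT:P4(v=12,ok=T)] out:-; bubbles=2
Tick 9: [PARSE:-, VALIDATE:-, TRANSFORM:-, EMIT:P5(v=0,ok=F)] out:P4(v=12); bubbles=3
Tick 10: [PARSE:-, VALIDATE:-, TRANSFORM:-, EMIT:-] out:P5(v=0); bubbles=4
Total bubble-slots: 20

Answer: 20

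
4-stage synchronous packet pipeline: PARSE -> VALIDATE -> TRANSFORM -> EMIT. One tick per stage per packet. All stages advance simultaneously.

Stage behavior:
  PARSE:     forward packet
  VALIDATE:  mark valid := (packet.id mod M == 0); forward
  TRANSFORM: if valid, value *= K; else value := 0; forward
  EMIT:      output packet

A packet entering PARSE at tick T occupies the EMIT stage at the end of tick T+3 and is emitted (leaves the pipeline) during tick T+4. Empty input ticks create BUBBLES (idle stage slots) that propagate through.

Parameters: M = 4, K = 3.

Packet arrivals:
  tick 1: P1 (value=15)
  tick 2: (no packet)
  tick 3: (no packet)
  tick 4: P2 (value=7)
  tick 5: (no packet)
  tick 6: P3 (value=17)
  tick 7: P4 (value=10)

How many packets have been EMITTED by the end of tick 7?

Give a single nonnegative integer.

Tick 1: [PARSE:P1(v=15,ok=F), VALIDATE:-, TRANSFORM:-, EMIT:-] out:-; in:P1
Tick 2: [PARSE:-, VALIDATE:P1(v=15,ok=F), TRANSFORM:-, EMIT:-] out:-; in:-
Tick 3: [PARSE:-, VALIDATE:-, TRANSFORM:P1(v=0,ok=F), EMIT:-] out:-; in:-
Tick 4: [PARSE:P2(v=7,ok=F), VALIDATE:-, TRANSFORM:-, EMIT:P1(v=0,ok=F)] out:-; in:P2
Tick 5: [PARSE:-, VALIDATE:P2(v=7,ok=F), TRANSFORM:-, EMIT:-] out:P1(v=0); in:-
Tick 6: [PARSE:P3(v=17,ok=F), VALIDATE:-, TRANSFORM:P2(v=0,ok=F), EMIT:-] out:-; in:P3
Tick 7: [PARSE:P4(v=10,ok=F), VALIDATE:P3(v=17,ok=F), TRANSFORM:-, EMIT:P2(v=0,ok=F)] out:-; in:P4
Emitted by tick 7: ['P1']

Answer: 1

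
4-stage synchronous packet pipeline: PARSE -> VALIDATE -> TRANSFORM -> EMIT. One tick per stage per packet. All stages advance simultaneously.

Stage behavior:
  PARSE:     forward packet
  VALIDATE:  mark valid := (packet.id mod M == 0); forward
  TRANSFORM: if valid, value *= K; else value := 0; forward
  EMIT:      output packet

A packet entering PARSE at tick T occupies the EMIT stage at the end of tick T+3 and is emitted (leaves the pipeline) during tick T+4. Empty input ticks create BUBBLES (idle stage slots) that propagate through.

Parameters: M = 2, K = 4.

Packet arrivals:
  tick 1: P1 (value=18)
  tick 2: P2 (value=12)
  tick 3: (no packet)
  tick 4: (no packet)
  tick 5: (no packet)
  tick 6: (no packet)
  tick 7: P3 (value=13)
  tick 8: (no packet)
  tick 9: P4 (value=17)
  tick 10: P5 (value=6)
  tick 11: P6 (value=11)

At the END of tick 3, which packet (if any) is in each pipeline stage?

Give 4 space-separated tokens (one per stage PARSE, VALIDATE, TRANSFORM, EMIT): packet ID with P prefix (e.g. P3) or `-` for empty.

Answer: - P2 P1 -

Derivation:
Tick 1: [PARSE:P1(v=18,ok=F), VALIDATE:-, TRANSFORM:-, EMIT:-] out:-; in:P1
Tick 2: [PARSE:P2(v=12,ok=F), VALIDATE:P1(v=18,ok=F), TRANSFORM:-, EMIT:-] out:-; in:P2
Tick 3: [PARSE:-, VALIDATE:P2(v=12,ok=T), TRANSFORM:P1(v=0,ok=F), EMIT:-] out:-; in:-
At end of tick 3: ['-', 'P2', 'P1', '-']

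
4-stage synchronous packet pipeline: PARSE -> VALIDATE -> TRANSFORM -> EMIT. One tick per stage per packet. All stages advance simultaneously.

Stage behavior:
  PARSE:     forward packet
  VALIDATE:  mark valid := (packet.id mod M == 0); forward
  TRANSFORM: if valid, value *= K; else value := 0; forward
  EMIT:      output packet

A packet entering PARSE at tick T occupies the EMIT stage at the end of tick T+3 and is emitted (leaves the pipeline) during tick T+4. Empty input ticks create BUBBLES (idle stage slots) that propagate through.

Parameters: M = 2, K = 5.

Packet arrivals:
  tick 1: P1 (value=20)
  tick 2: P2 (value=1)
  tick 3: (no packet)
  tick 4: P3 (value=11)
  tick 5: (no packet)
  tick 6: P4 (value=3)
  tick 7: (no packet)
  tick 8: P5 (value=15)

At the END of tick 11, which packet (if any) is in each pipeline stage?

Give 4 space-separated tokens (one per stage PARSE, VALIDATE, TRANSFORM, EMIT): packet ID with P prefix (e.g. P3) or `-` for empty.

Answer: - - - P5

Derivation:
Tick 1: [PARSE:P1(v=20,ok=F), VALIDATE:-, TRANSFORM:-, EMIT:-] out:-; in:P1
Tick 2: [PARSE:P2(v=1,ok=F), VALIDATE:P1(v=20,ok=F), TRANSFORM:-, EMIT:-] out:-; in:P2
Tick 3: [PARSE:-, VALIDATE:P2(v=1,ok=T), TRANSFORM:P1(v=0,ok=F), EMIT:-] out:-; in:-
Tick 4: [PARSE:P3(v=11,ok=F), VALIDATE:-, TRANSFORM:P2(v=5,ok=T), EMIT:P1(v=0,ok=F)] out:-; in:P3
Tick 5: [PARSE:-, VALIDATE:P3(v=11,ok=F), TRANSFORM:-, EMIT:P2(v=5,ok=T)] out:P1(v=0); in:-
Tick 6: [PARSE:P4(v=3,ok=F), VALIDATE:-, TRANSFORM:P3(v=0,ok=F), EMIT:-] out:P2(v=5); in:P4
Tick 7: [PARSE:-, VALIDATE:P4(v=3,ok=T), TRANSFORM:-, EMIT:P3(v=0,ok=F)] out:-; in:-
Tick 8: [PARSE:P5(v=15,ok=F), VALIDATE:-, TRANSFORM:P4(v=15,ok=T), EMIT:-] out:P3(v=0); in:P5
Tick 9: [PARSE:-, VALIDATE:P5(v=15,ok=F), TRANSFORM:-, EMIT:P4(v=15,ok=T)] out:-; in:-
Tick 10: [PARSE:-, VALIDATE:-, TRANSFORM:P5(v=0,ok=F), EMIT:-] out:P4(v=15); in:-
Tick 11: [PARSE:-, VALIDATE:-, TRANSFORM:-, EMIT:P5(v=0,ok=F)] out:-; in:-
At end of tick 11: ['-', '-', '-', 'P5']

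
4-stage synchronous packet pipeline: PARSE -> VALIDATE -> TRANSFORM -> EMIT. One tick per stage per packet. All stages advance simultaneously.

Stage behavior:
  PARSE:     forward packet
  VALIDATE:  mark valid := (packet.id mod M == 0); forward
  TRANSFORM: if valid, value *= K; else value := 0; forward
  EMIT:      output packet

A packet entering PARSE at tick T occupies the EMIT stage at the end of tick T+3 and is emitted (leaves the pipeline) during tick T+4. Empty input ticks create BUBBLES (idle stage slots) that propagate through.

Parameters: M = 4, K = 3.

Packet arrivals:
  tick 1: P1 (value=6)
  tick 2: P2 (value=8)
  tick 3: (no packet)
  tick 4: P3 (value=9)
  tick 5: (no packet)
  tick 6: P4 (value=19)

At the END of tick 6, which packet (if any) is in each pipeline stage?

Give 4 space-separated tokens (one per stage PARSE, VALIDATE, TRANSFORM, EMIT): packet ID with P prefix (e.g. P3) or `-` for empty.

Answer: P4 - P3 -

Derivation:
Tick 1: [PARSE:P1(v=6,ok=F), VALIDATE:-, TRANSFORM:-, EMIT:-] out:-; in:P1
Tick 2: [PARSE:P2(v=8,ok=F), VALIDATE:P1(v=6,ok=F), TRANSFORM:-, EMIT:-] out:-; in:P2
Tick 3: [PARSE:-, VALIDATE:P2(v=8,ok=F), TRANSFORM:P1(v=0,ok=F), EMIT:-] out:-; in:-
Tick 4: [PARSE:P3(v=9,ok=F), VALIDATE:-, TRANSFORM:P2(v=0,ok=F), EMIT:P1(v=0,ok=F)] out:-; in:P3
Tick 5: [PARSE:-, VALIDATE:P3(v=9,ok=F), TRANSFORM:-, EMIT:P2(v=0,ok=F)] out:P1(v=0); in:-
Tick 6: [PARSE:P4(v=19,ok=F), VALIDATE:-, TRANSFORM:P3(v=0,ok=F), EMIT:-] out:P2(v=0); in:P4
At end of tick 6: ['P4', '-', 'P3', '-']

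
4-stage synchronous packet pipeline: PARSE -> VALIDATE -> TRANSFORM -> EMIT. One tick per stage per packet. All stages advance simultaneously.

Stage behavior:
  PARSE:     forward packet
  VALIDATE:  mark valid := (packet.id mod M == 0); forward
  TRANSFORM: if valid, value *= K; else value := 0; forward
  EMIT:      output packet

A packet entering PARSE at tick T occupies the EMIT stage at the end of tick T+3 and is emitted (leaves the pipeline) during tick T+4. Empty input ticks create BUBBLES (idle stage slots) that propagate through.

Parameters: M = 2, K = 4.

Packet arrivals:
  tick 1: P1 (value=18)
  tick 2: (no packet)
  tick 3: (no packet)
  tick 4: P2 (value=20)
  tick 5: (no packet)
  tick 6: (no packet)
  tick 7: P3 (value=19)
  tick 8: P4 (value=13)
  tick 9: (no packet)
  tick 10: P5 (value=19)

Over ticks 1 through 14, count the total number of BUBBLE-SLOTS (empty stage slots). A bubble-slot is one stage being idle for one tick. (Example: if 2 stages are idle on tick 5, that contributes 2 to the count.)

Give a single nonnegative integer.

Answer: 36

Derivation:
Tick 1: [PARSE:P1(v=18,ok=F), VALIDATE:-, TRANSFORM:-, EMIT:-] out:-; bubbles=3
Tick 2: [PARSE:-, VALIDATE:P1(v=18,ok=F), TRANSFORM:-, EMIT:-] out:-; bubbles=3
Tick 3: [PARSE:-, VALIDATE:-, TRANSFORM:P1(v=0,ok=F), EMIT:-] out:-; bubbles=3
Tick 4: [PARSE:P2(v=20,ok=F), VALIDATE:-, TRANSFORM:-, EMIT:P1(v=0,ok=F)] out:-; bubbles=2
Tick 5: [PARSE:-, VALIDATE:P2(v=20,ok=T), TRANSFORM:-, EMIT:-] out:P1(v=0); bubbles=3
Tick 6: [PARSE:-, VALIDATE:-, TRANSFORM:P2(v=80,ok=T), EMIT:-] out:-; bubbles=3
Tick 7: [PARSE:P3(v=19,ok=F), VALIDATE:-, TRANSFORM:-, EMIT:P2(v=80,ok=T)] out:-; bubbles=2
Tick 8: [PARSE:P4(v=13,ok=F), VALIDATE:P3(v=19,ok=F), TRANSFORM:-, EMIT:-] out:P2(v=80); bubbles=2
Tick 9: [PARSE:-, VALIDATE:P4(v=13,ok=T), TRANSFORM:P3(v=0,ok=F), EMIT:-] out:-; bubbles=2
Tick 10: [PARSE:P5(v=19,ok=F), VALIDATE:-, TRANSFORM:P4(v=52,ok=T), EMIT:P3(v=0,ok=F)] out:-; bubbles=1
Tick 11: [PARSE:-, VALIDATE:P5(v=19,ok=F), TRANSFORM:-, EMIT:P4(v=52,ok=T)] out:P3(v=0); bubbles=2
Tick 12: [PARSE:-, VALIDATE:-, TRANSFORM:P5(v=0,ok=F), EMIT:-] out:P4(v=52); bubbles=3
Tick 13: [PARSE:-, VALIDATE:-, TRANSFORM:-, EMIT:P5(v=0,ok=F)] out:-; bubbles=3
Tick 14: [PARSE:-, VALIDATE:-, TRANSFORM:-, EMIT:-] out:P5(v=0); bubbles=4
Total bubble-slots: 36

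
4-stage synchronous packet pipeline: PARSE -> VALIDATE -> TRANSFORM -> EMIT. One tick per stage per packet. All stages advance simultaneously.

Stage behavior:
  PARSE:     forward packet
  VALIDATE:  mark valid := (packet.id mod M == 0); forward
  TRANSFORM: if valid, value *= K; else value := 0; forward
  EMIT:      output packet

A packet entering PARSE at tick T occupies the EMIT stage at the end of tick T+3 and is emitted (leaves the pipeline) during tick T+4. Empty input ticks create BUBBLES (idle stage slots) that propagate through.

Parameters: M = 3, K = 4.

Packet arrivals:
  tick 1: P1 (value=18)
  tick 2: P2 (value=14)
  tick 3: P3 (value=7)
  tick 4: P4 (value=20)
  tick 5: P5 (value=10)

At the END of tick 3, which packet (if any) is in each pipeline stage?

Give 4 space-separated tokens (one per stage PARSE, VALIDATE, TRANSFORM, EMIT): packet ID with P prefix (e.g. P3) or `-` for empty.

Tick 1: [PARSE:P1(v=18,ok=F), VALIDATE:-, TRANSFORM:-, EMIT:-] out:-; in:P1
Tick 2: [PARSE:P2(v=14,ok=F), VALIDATE:P1(v=18,ok=F), TRANSFORM:-, EMIT:-] out:-; in:P2
Tick 3: [PARSE:P3(v=7,ok=F), VALIDATE:P2(v=14,ok=F), TRANSFORM:P1(v=0,ok=F), EMIT:-] out:-; in:P3
At end of tick 3: ['P3', 'P2', 'P1', '-']

Answer: P3 P2 P1 -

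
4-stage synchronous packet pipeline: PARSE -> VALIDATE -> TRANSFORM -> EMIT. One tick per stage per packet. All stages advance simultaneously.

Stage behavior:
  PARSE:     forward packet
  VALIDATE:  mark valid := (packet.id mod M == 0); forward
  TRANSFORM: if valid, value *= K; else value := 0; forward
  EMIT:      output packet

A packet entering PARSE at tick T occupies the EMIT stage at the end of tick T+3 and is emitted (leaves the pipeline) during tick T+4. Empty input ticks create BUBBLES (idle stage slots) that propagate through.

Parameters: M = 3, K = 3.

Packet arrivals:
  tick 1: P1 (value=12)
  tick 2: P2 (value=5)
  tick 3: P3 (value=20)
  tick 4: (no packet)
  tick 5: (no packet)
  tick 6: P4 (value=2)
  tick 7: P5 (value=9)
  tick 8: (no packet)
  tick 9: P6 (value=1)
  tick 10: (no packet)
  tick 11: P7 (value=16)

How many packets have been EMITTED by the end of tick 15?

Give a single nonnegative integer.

Answer: 7

Derivation:
Tick 1: [PARSE:P1(v=12,ok=F), VALIDATE:-, TRANSFORM:-, EMIT:-] out:-; in:P1
Tick 2: [PARSE:P2(v=5,ok=F), VALIDATE:P1(v=12,ok=F), TRANSFORM:-, EMIT:-] out:-; in:P2
Tick 3: [PARSE:P3(v=20,ok=F), VALIDATE:P2(v=5,ok=F), TRANSFORM:P1(v=0,ok=F), EMIT:-] out:-; in:P3
Tick 4: [PARSE:-, VALIDATE:P3(v=20,ok=T), TRANSFORM:P2(v=0,ok=F), EMIT:P1(v=0,ok=F)] out:-; in:-
Tick 5: [PARSE:-, VALIDATE:-, TRANSFORM:P3(v=60,ok=T), EMIT:P2(v=0,ok=F)] out:P1(v=0); in:-
Tick 6: [PARSE:P4(v=2,ok=F), VALIDATE:-, TRANSFORM:-, EMIT:P3(v=60,ok=T)] out:P2(v=0); in:P4
Tick 7: [PARSE:P5(v=9,ok=F), VALIDATE:P4(v=2,ok=F), TRANSFORM:-, EMIT:-] out:P3(v=60); in:P5
Tick 8: [PARSE:-, VALIDATE:P5(v=9,ok=F), TRANSFORM:P4(v=0,ok=F), EMIT:-] out:-; in:-
Tick 9: [PARSE:P6(v=1,ok=F), VALIDATE:-, TRANSFORM:P5(v=0,ok=F), EMIT:P4(v=0,ok=F)] out:-; in:P6
Tick 10: [PARSE:-, VALIDATE:P6(v=1,ok=T), TRANSFORM:-, EMIT:P5(v=0,ok=F)] out:P4(v=0); in:-
Tick 11: [PARSE:P7(v=16,ok=F), VALIDATE:-, TRANSFORM:P6(v=3,ok=T), EMIT:-] out:P5(v=0); in:P7
Tick 12: [PARSE:-, VALIDATE:P7(v=16,ok=F), TRANSFORM:-, EMIT:P6(v=3,ok=T)] out:-; in:-
Tick 13: [PARSE:-, VALIDATE:-, TRANSFORM:P7(v=0,ok=F), EMIT:-] out:P6(v=3); in:-
Tick 14: [PARSE:-, VALIDATE:-, TRANSFORM:-, EMIT:P7(v=0,ok=F)] out:-; in:-
Tick 15: [PARSE:-, VALIDATE:-, TRANSFORM:-, EMIT:-] out:P7(v=0); in:-
Emitted by tick 15: ['P1', 'P2', 'P3', 'P4', 'P5', 'P6', 'P7']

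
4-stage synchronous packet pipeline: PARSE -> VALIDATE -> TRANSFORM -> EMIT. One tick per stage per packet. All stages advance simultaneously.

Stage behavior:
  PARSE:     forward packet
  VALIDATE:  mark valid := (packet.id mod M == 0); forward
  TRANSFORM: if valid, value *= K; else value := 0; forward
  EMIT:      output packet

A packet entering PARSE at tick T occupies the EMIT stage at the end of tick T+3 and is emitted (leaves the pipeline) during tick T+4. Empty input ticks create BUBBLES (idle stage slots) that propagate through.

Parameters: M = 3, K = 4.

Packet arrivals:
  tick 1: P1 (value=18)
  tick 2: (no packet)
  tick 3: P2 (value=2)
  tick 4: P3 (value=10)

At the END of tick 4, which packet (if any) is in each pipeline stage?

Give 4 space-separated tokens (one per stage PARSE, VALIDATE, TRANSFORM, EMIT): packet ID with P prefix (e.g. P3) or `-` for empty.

Answer: P3 P2 - P1

Derivation:
Tick 1: [PARSE:P1(v=18,ok=F), VALIDATE:-, TRANSFORM:-, EMIT:-] out:-; in:P1
Tick 2: [PARSE:-, VALIDATE:P1(v=18,ok=F), TRANSFORM:-, EMIT:-] out:-; in:-
Tick 3: [PARSE:P2(v=2,ok=F), VALIDATE:-, TRANSFORM:P1(v=0,ok=F), EMIT:-] out:-; in:P2
Tick 4: [PARSE:P3(v=10,ok=F), VALIDATE:P2(v=2,ok=F), TRANSFORM:-, EMIT:P1(v=0,ok=F)] out:-; in:P3
At end of tick 4: ['P3', 'P2', '-', 'P1']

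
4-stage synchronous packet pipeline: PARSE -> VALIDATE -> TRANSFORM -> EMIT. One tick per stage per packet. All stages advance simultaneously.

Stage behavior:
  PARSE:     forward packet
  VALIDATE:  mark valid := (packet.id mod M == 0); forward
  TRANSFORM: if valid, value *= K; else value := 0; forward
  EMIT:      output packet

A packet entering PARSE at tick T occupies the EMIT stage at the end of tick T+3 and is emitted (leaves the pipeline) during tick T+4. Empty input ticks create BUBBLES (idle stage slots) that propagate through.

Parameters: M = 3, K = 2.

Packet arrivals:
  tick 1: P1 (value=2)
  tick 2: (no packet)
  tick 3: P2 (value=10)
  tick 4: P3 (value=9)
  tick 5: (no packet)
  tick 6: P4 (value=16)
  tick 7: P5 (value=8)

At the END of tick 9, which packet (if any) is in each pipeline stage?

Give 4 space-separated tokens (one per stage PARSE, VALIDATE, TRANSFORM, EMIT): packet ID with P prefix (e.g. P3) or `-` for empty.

Tick 1: [PARSE:P1(v=2,ok=F), VALIDATE:-, TRANSFORM:-, EMIT:-] out:-; in:P1
Tick 2: [PARSE:-, VALIDATE:P1(v=2,ok=F), TRANSFORM:-, EMIT:-] out:-; in:-
Tick 3: [PARSE:P2(v=10,ok=F), VALIDATE:-, TRANSFORM:P1(v=0,ok=F), EMIT:-] out:-; in:P2
Tick 4: [PARSE:P3(v=9,ok=F), VALIDATE:P2(v=10,ok=F), TRANSFORM:-, EMIT:P1(v=0,ok=F)] out:-; in:P3
Tick 5: [PARSE:-, VALIDATE:P3(v=9,ok=T), TRANSFORM:P2(v=0,ok=F), EMIT:-] out:P1(v=0); in:-
Tick 6: [PARSE:P4(v=16,ok=F), VALIDATE:-, TRANSFORM:P3(v=18,ok=T), EMIT:P2(v=0,ok=F)] out:-; in:P4
Tick 7: [PARSE:P5(v=8,ok=F), VALIDATE:P4(v=16,ok=F), TRANSFORM:-, EMIT:P3(v=18,ok=T)] out:P2(v=0); in:P5
Tick 8: [PARSE:-, VALIDATE:P5(v=8,ok=F), TRANSFORM:P4(v=0,ok=F), EMIT:-] out:P3(v=18); in:-
Tick 9: [PARSE:-, VALIDATE:-, TRANSFORM:P5(v=0,ok=F), EMIT:P4(v=0,ok=F)] out:-; in:-
At end of tick 9: ['-', '-', 'P5', 'P4']

Answer: - - P5 P4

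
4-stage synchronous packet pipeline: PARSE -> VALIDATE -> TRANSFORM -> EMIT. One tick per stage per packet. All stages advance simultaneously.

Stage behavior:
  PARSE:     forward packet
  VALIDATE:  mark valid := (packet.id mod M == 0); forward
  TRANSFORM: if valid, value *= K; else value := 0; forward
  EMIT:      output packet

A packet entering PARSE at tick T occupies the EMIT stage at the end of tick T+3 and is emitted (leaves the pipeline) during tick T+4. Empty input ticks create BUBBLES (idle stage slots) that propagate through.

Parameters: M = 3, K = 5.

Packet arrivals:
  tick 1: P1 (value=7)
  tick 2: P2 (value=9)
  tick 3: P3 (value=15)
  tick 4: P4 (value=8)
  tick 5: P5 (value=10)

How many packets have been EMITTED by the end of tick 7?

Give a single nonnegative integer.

Tick 1: [PARSE:P1(v=7,ok=F), VALIDATE:-, TRANSFORM:-, EMIT:-] out:-; in:P1
Tick 2: [PARSE:P2(v=9,ok=F), VALIDATE:P1(v=7,ok=F), TRANSFORM:-, EMIT:-] out:-; in:P2
Tick 3: [PARSE:P3(v=15,ok=F), VALIDATE:P2(v=9,ok=F), TRANSFORM:P1(v=0,ok=F), EMIT:-] out:-; in:P3
Tick 4: [PARSE:P4(v=8,ok=F), VALIDATE:P3(v=15,ok=T), TRANSFORM:P2(v=0,ok=F), EMIT:P1(v=0,ok=F)] out:-; in:P4
Tick 5: [PARSE:P5(v=10,ok=F), VALIDATE:P4(v=8,ok=F), TRANSFORM:P3(v=75,ok=T), EMIT:P2(v=0,ok=F)] out:P1(v=0); in:P5
Tick 6: [PARSE:-, VALIDATE:P5(v=10,ok=F), TRANSFORM:P4(v=0,ok=F), EMIT:P3(v=75,ok=T)] out:P2(v=0); in:-
Tick 7: [PARSE:-, VALIDATE:-, TRANSFORM:P5(v=0,ok=F), EMIT:P4(v=0,ok=F)] out:P3(v=75); in:-
Emitted by tick 7: ['P1', 'P2', 'P3']

Answer: 3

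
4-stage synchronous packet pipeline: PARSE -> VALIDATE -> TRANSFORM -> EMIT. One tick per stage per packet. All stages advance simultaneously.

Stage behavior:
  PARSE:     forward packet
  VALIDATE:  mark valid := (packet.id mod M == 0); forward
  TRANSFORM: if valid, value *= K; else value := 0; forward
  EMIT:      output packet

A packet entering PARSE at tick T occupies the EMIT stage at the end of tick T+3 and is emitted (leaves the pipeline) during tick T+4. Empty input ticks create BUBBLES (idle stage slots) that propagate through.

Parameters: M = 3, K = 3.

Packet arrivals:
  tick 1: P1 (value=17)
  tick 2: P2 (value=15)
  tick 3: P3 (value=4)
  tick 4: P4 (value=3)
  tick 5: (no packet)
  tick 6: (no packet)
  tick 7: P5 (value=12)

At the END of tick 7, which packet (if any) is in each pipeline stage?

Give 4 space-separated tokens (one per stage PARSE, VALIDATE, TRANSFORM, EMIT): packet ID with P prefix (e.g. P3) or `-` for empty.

Tick 1: [PARSE:P1(v=17,ok=F), VALIDATE:-, TRANSFORM:-, EMIT:-] out:-; in:P1
Tick 2: [PARSE:P2(v=15,ok=F), VALIDATE:P1(v=17,ok=F), TRANSFORM:-, EMIT:-] out:-; in:P2
Tick 3: [PARSE:P3(v=4,ok=F), VALIDATE:P2(v=15,ok=F), TRANSFORM:P1(v=0,ok=F), EMIT:-] out:-; in:P3
Tick 4: [PARSE:P4(v=3,ok=F), VALIDATE:P3(v=4,ok=T), TRANSFORM:P2(v=0,ok=F), EMIT:P1(v=0,ok=F)] out:-; in:P4
Tick 5: [PARSE:-, VALIDATE:P4(v=3,ok=F), TRANSFORM:P3(v=12,ok=T), EMIT:P2(v=0,ok=F)] out:P1(v=0); in:-
Tick 6: [PARSE:-, VALIDATE:-, TRANSFORM:P4(v=0,ok=F), EMIT:P3(v=12,ok=T)] out:P2(v=0); in:-
Tick 7: [PARSE:P5(v=12,ok=F), VALIDATE:-, TRANSFORM:-, EMIT:P4(v=0,ok=F)] out:P3(v=12); in:P5
At end of tick 7: ['P5', '-', '-', 'P4']

Answer: P5 - - P4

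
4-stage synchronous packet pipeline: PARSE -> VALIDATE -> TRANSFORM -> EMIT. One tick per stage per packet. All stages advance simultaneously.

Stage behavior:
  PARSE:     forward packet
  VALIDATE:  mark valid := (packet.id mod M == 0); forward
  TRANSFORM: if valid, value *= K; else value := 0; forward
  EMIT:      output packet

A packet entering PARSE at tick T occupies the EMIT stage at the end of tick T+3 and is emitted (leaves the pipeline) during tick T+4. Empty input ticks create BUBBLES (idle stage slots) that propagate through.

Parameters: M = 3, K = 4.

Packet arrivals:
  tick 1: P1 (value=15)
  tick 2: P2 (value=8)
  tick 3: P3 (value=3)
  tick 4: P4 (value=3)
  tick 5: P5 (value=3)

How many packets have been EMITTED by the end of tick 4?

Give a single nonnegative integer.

Answer: 0

Derivation:
Tick 1: [PARSE:P1(v=15,ok=F), VALIDATE:-, TRANSFORM:-, EMIT:-] out:-; in:P1
Tick 2: [PARSE:P2(v=8,ok=F), VALIDATE:P1(v=15,ok=F), TRANSFORM:-, EMIT:-] out:-; in:P2
Tick 3: [PARSE:P3(v=3,ok=F), VALIDATE:P2(v=8,ok=F), TRANSFORM:P1(v=0,ok=F), EMIT:-] out:-; in:P3
Tick 4: [PARSE:P4(v=3,ok=F), VALIDATE:P3(v=3,ok=T), TRANSFORM:P2(v=0,ok=F), EMIT:P1(v=0,ok=F)] out:-; in:P4
Emitted by tick 4: []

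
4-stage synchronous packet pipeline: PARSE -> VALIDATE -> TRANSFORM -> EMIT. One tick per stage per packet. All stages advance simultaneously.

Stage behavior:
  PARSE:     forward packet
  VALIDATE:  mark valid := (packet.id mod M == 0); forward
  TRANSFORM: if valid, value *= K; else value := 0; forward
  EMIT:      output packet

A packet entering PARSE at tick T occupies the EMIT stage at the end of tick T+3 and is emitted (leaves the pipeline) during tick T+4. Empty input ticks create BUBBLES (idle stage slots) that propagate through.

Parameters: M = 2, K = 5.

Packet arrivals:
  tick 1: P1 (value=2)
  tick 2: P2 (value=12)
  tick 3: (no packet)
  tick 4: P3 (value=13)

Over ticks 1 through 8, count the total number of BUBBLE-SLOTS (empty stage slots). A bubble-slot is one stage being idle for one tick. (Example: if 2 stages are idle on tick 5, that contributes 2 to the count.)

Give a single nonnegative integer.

Answer: 20

Derivation:
Tick 1: [PARSE:P1(v=2,ok=F), VALIDATE:-, TRANSFORM:-, EMIT:-] out:-; bubbles=3
Tick 2: [PARSE:P2(v=12,ok=F), VALIDATE:P1(v=2,ok=F), TRANSFORM:-, EMIT:-] out:-; bubbles=2
Tick 3: [PARSE:-, VALIDATE:P2(v=12,ok=T), TRANSFORM:P1(v=0,ok=F), EMIT:-] out:-; bubbles=2
Tick 4: [PARSE:P3(v=13,ok=F), VALIDATE:-, TRANSFORM:P2(v=60,ok=T), EMIT:P1(v=0,ok=F)] out:-; bubbles=1
Tick 5: [PARSE:-, VALIDATE:P3(v=13,ok=F), TRANSFORM:-, EMIT:P2(v=60,ok=T)] out:P1(v=0); bubbles=2
Tick 6: [PARSE:-, VALIDATE:-, TRANSFORM:P3(v=0,ok=F), EMIT:-] out:P2(v=60); bubbles=3
Tick 7: [PARSE:-, VALIDATE:-, TRANSFORM:-, EMIT:P3(v=0,ok=F)] out:-; bubbles=3
Tick 8: [PARSE:-, VALIDATE:-, TRANSFORM:-, EMIT:-] out:P3(v=0); bubbles=4
Total bubble-slots: 20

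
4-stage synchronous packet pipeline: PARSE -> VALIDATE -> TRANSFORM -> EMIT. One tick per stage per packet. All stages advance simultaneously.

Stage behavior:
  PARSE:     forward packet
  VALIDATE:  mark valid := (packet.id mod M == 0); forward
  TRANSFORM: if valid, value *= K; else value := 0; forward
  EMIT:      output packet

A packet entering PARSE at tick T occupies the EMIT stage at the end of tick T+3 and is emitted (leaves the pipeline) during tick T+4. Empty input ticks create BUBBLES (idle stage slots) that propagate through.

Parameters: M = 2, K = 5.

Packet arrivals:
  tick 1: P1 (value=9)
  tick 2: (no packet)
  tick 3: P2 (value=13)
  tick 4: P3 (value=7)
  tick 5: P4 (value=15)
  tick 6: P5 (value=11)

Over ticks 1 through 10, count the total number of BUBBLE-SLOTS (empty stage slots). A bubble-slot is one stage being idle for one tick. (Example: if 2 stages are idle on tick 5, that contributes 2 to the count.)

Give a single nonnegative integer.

Tick 1: [PARSE:P1(v=9,ok=F), VALIDATE:-, TRANSFORM:-, EMIT:-] out:-; bubbles=3
Tick 2: [PARSE:-, VALIDATE:P1(v=9,ok=F), TRANSFORM:-, EMIT:-] out:-; bubbles=3
Tick 3: [PARSE:P2(v=13,ok=F), VALIDATE:-, TRANSFORM:P1(v=0,ok=F), EMIT:-] out:-; bubbles=2
Tick 4: [PARSE:P3(v=7,ok=F), VALIDATE:P2(v=13,ok=T), TRANSFORM:-, EMIT:P1(v=0,ok=F)] out:-; bubbles=1
Tick 5: [PARSE:P4(v=15,ok=F), VALIDATE:P3(v=7,ok=F), TRANSFORM:P2(v=65,ok=T), EMIT:-] out:P1(v=0); bubbles=1
Tick 6: [PARSE:P5(v=11,ok=F), VALIDATE:P4(v=15,ok=T), TRANSFORM:P3(v=0,ok=F), EMIT:P2(v=65,ok=T)] out:-; bubbles=0
Tick 7: [PARSE:-, VALIDATE:P5(v=11,ok=F), TRANSFORM:P4(v=75,ok=T), EMIT:P3(v=0,ok=F)] out:P2(v=65); bubbles=1
Tick 8: [PARSE:-, VALIDATE:-, TRANSFORM:P5(v=0,ok=F), EMIT:P4(v=75,ok=T)] out:P3(v=0); bubbles=2
Tick 9: [PARSE:-, VALIDATE:-, TRANSFORM:-, EMIT:P5(v=0,ok=F)] out:P4(v=75); bubbles=3
Tick 10: [PARSE:-, VALIDATE:-, TRANSFORM:-, EMIT:-] out:P5(v=0); bubbles=4
Total bubble-slots: 20

Answer: 20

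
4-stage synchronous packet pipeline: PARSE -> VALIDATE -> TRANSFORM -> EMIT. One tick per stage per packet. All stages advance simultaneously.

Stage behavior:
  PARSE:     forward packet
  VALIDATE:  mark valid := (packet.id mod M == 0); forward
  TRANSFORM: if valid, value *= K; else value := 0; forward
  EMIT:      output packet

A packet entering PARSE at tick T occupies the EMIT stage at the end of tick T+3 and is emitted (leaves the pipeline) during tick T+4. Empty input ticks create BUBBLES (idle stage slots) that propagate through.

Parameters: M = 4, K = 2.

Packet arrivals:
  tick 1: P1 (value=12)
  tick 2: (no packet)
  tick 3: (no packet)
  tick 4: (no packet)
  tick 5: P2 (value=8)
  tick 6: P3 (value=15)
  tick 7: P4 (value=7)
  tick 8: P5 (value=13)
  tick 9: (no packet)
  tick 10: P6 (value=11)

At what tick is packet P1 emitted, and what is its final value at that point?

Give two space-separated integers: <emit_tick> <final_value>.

Answer: 5 0

Derivation:
Tick 1: [PARSE:P1(v=12,ok=F), VALIDATE:-, TRANSFORM:-, EMIT:-] out:-; in:P1
Tick 2: [PARSE:-, VALIDATE:P1(v=12,ok=F), TRANSFORM:-, EMIT:-] out:-; in:-
Tick 3: [PARSE:-, VALIDATE:-, TRANSFORM:P1(v=0,ok=F), EMIT:-] out:-; in:-
Tick 4: [PARSE:-, VALIDATE:-, TRANSFORM:-, EMIT:P1(v=0,ok=F)] out:-; in:-
Tick 5: [PARSE:P2(v=8,ok=F), VALIDATE:-, TRANSFORM:-, EMIT:-] out:P1(v=0); in:P2
Tick 6: [PARSE:P3(v=15,ok=F), VALIDATE:P2(v=8,ok=F), TRANSFORM:-, EMIT:-] out:-; in:P3
Tick 7: [PARSE:P4(v=7,ok=F), VALIDATE:P3(v=15,ok=F), TRANSFORM:P2(v=0,ok=F), EMIT:-] out:-; in:P4
Tick 8: [PARSE:P5(v=13,ok=F), VALIDATE:P4(v=7,ok=T), TRANSFORM:P3(v=0,ok=F), EMIT:P2(v=0,ok=F)] out:-; in:P5
Tick 9: [PARSE:-, VALIDATE:P5(v=13,ok=F), TRANSFORM:P4(v=14,ok=T), EMIT:P3(v=0,ok=F)] out:P2(v=0); in:-
Tick 10: [PARSE:P6(v=11,ok=F), VALIDATE:-, TRANSFORM:P5(v=0,ok=F), EMIT:P4(v=14,ok=T)] out:P3(v=0); in:P6
Tick 11: [PARSE:-, VALIDATE:P6(v=11,ok=F), TRANSFORM:-, EMIT:P5(v=0,ok=F)] out:P4(v=14); in:-
Tick 12: [PARSE:-, VALIDATE:-, TRANSFORM:P6(v=0,ok=F), EMIT:-] out:P5(v=0); in:-
Tick 13: [PARSE:-, VALIDATE:-, TRANSFORM:-, EMIT:P6(v=0,ok=F)] out:-; in:-
Tick 14: [PARSE:-, VALIDATE:-, TRANSFORM:-, EMIT:-] out:P6(v=0); in:-
P1: arrives tick 1, valid=False (id=1, id%4=1), emit tick 5, final value 0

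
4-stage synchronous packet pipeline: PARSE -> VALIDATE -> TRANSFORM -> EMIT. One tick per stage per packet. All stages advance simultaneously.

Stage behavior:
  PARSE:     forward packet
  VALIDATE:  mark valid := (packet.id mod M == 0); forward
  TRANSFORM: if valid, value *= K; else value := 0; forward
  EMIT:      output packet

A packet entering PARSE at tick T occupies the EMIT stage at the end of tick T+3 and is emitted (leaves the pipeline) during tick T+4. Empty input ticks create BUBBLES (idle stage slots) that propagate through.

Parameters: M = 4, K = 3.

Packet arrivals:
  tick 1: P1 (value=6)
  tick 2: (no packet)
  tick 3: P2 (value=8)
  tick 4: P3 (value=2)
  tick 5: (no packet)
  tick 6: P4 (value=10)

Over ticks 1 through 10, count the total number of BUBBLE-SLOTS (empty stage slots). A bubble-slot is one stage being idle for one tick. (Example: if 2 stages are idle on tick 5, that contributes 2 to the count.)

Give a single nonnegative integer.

Answer: 24

Derivation:
Tick 1: [PARSE:P1(v=6,ok=F), VALIDATE:-, TRANSFORM:-, EMIT:-] out:-; bubbles=3
Tick 2: [PARSE:-, VALIDATE:P1(v=6,ok=F), TRANSFORM:-, EMIT:-] out:-; bubbles=3
Tick 3: [PARSE:P2(v=8,ok=F), VALIDATE:-, TRANSFORM:P1(v=0,ok=F), EMIT:-] out:-; bubbles=2
Tick 4: [PARSE:P3(v=2,ok=F), VALIDATE:P2(v=8,ok=F), TRANSFORM:-, EMIT:P1(v=0,ok=F)] out:-; bubbles=1
Tick 5: [PARSE:-, VALIDATE:P3(v=2,ok=F), TRANSFORM:P2(v=0,ok=F), EMIT:-] out:P1(v=0); bubbles=2
Tick 6: [PARSE:P4(v=10,ok=F), VALIDATE:-, TRANSFORM:P3(v=0,ok=F), EMIT:P2(v=0,ok=F)] out:-; bubbles=1
Tick 7: [PARSE:-, VALIDATE:P4(v=10,ok=T), TRANSFORM:-, EMIT:P3(v=0,ok=F)] out:P2(v=0); bubbles=2
Tick 8: [PARSE:-, VALIDATE:-, TRANSFORM:P4(v=30,ok=T), EMIT:-] out:P3(v=0); bubbles=3
Tick 9: [PARSE:-, VALIDATE:-, TRANSFORM:-, EMIT:P4(v=30,ok=T)] out:-; bubbles=3
Tick 10: [PARSE:-, VALIDATE:-, TRANSFORM:-, EMIT:-] out:P4(v=30); bubbles=4
Total bubble-slots: 24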